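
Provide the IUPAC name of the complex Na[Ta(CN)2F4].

The 1 sodium counter-ion carries a total charge of +1, so each complex ion is 1−.
Ligand charges: 4×fluoro (-1 each), 2×cyano (-1 each); total -6. So Ta + (-6) = 1−, giving Ta = +5.
The complex ion is anionic, so tantalum takes the -ate form tantalate(V).

sodium dicyanotetrafluorotantalate(V)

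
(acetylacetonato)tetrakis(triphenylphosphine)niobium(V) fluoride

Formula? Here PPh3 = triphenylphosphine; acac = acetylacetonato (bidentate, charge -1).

[Nb(acac)(PPh3)4]F4

Ligands: 4 triphenylphosphine (PPh3, neutral), 1 acetylacetonato (acac, -1). Ligand charge sum = -1.
With Nb in oxidation state +5, the complex ion is [Nb...]^4+.
Charge balance with fluoride (-1) requires 1 complex ion per 4 fluoride.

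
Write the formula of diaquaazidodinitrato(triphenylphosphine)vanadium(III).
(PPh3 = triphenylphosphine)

[V(H2O)2(N3)(NO3)2(PPh3)]

Ligands: 1 azido (N3, -1), 2 aqua (H2O, neutral), 1 triphenylphosphine (PPh3, neutral), 2 nitrato (NO3, -1). Ligand charge sum = -3.
With V in oxidation state +3, the complex ion is [V...].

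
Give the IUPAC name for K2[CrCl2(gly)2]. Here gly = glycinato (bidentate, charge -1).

The 2 potassium counter-ions carry a total charge of +2, so each complex ion is 2−.
Ligand charges: 2×chloro (-1 each), 2×glycinato (-1 each); total -4. So Cr + (-4) = 2−, giving Cr = +2.
Ligands are named alphabetically: chloro before glycinato.
The complex ion is anionic, so chromium takes the -ate form chromate(II).

potassium dichlorobis(glycinato)chromate(II)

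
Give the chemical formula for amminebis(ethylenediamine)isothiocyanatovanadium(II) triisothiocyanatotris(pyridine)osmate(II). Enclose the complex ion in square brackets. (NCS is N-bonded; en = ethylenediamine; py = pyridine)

Cation [V…]: ligand charges -1, V(II) ⇒ ion charge 1+.
Anion [Os…]: ligand charges -3, Os(II) ⇒ ion charge 1−.
One 1+ cation balances one 1− anion.

[V(en)2(NCS)(NH3)][Os(NCS)3(py)3]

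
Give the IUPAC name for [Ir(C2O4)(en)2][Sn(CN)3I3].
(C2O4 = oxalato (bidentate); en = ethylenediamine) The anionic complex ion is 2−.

The complex anion is given as 2−; its ligand charges sum to -6, so Sn = +4.
A 1:1 salt means the cation carries the equal and opposite charge, 2+.
Cation: ligand charges sum to -2; for the ion to be 2+, Ir = +4.

bis(ethylenediamine)oxalatoiridium(IV) tricyanotriiodostannate(IV)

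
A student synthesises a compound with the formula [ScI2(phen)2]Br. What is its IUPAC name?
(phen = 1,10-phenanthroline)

The 1 bromide counter-ion carries a total charge of -1, so each complex ion is 1+.
Ligand charges: 2×iodo (-1 each), 2×1,10-phenanthroline (neutral); total -2. So Sc + (-2) = 1+, giving Sc = +3.
Ligands are named alphabetically: iodo before phenanthroline.

diiodobis(1,10-phenanthroline)scandium(III) bromide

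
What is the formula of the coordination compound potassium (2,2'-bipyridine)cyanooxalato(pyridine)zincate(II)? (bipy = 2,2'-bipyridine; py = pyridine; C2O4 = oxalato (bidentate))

K[Zn(bipy)(C2O4)(CN)(py)]

Ligands: 1 2,2'-bipyridine (bipy, neutral), 1 cyano (CN, -1), 1 pyridine (py, neutral), 1 oxalato (C2O4, -2). Ligand charge sum = -3.
Charge balance with potassium (+1) requires 1 complex ion per 1 potassium.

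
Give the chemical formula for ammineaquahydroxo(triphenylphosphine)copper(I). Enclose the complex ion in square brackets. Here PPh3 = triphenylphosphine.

[Cu(H2O)(NH3)(OH)(PPh3)]

Ligands: 1 triphenylphosphine (PPh3, neutral), 1 aqua (H2O, neutral), 1 hydroxo (OH, -1), 1 ammine (NH3, neutral). Ligand charge sum = -1.
With Cu in oxidation state +1, the complex ion is [Cu...].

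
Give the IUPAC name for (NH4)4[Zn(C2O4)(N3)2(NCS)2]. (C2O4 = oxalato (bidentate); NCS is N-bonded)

ammonium diazidodiisothiocyanatooxalatozincate(II)

The 4 ammonium counter-ions carry a total charge of +4, so each complex ion is 4−.
Ligand charges: 2×azido (-1 each), 1×oxalato (-2 each), 2×isothiocyanato (-1 each); total -6. So Zn + (-6) = 4−, giving Zn = +2.
Ligands are named alphabetically: azido before isothiocyanato before oxalato.
The complex ion is anionic, so zinc takes the -ate form zincate(II).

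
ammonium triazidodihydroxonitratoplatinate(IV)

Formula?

(NH4)2[Pt(N3)3(NO3)(OH)2]

Ligands: 2 hydroxo (OH, -1), 1 nitrato (NO3, -1), 3 azido (N3, -1). Ligand charge sum = -6.
With Pt in oxidation state +4, the complex ion is [Pt...]^2−.
Charge balance with ammonium (+1) requires 1 complex ion per 2 ammonium.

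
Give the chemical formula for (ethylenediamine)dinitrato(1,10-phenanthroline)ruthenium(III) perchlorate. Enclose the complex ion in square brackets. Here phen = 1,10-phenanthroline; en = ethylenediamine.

Ligands: 1 1,10-phenanthroline (phen, neutral), 2 nitrato (NO3, -1), 1 ethylenediamine (en, neutral). Ligand charge sum = -2.
Charge balance with perchlorate (-1) requires 1 complex ion per 1 perchlorate.

[Ru(en)(NO3)2(phen)]ClO4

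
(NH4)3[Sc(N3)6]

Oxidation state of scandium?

3 ammonium outside the brackets (+1 each) → the complex ion is 3−.
Ligand charges: 6×N3 = -6; sum -6.
Sc + (-6) = 3− ⇒ Sc is +3.

+3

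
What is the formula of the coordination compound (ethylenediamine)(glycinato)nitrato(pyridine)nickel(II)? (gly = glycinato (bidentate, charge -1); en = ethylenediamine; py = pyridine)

Ligands: 1 glycinato (gly, -1), 1 nitrato (NO3, -1), 1 ethylenediamine (en, neutral), 1 pyridine (py, neutral). Ligand charge sum = -2.
With Ni in oxidation state +2, the complex ion is [Ni...].

[Ni(en)(gly)(NO3)(py)]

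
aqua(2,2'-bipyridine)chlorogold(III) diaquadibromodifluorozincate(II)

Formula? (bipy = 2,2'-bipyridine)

Cation [Au…]: ligand charges -1, Au(III) ⇒ ion charge 2+.
Anion [Zn…]: ligand charges -4, Zn(II) ⇒ ion charge 2−.
One 2+ cation balances one 2− anion.

[Au(bipy)Cl(H2O)][ZnBr2F2(H2O)2]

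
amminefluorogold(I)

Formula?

Ligands: 1 fluoro (F, -1), 1 ammine (NH3, neutral). Ligand charge sum = -1.
With Au in oxidation state +1, the complex ion is [Au...].

[AuF(NH3)]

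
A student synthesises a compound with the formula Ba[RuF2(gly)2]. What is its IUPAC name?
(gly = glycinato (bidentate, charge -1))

The 1 barium counter-ion carries a total charge of +2, so each complex ion is 2−.
Ligand charges: 2×fluoro (-1 each), 2×glycinato (-1 each); total -4. So Ru + (-4) = 2−, giving Ru = +2.
Ligands are named alphabetically: fluoro before glycinato.
The complex ion is anionic, so ruthenium takes the -ate form ruthenate(II).

barium difluorobis(glycinato)ruthenate(II)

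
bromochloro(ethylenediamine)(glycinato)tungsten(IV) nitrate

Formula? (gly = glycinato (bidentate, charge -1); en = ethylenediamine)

Ligands: 1 glycinato (gly, -1), 1 bromo (Br, -1), 1 chloro (Cl, -1), 1 ethylenediamine (en, neutral). Ligand charge sum = -3.
With W in oxidation state +4, the complex ion is [W...]^1+.
Charge balance with nitrate (-1) requires 1 complex ion per 1 nitrate.

[WBrCl(en)(gly)]NO3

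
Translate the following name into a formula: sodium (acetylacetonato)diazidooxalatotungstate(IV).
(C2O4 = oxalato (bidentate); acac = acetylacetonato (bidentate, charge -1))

Ligands: 1 oxalato (C2O4, -2), 2 azido (N3, -1), 1 acetylacetonato (acac, -1). Ligand charge sum = -5.
With W in oxidation state +4, the complex ion is [W...]^1−.
Charge balance with sodium (+1) requires 1 complex ion per 1 sodium.

Na[W(acac)(C2O4)(N3)2]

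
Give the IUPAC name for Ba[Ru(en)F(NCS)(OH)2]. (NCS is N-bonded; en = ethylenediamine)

The 1 barium counter-ion carries a total charge of +2, so each complex ion is 2−.
Ligand charges: 1×isothiocyanato (-1 each), 1×fluoro (-1 each), 1×ethylenediamine (neutral), 2×hydroxo (-1 each); total -4. So Ru + (-4) = 2−, giving Ru = +2.
Ligands are named alphabetically: ethylenediamine before fluoro before hydroxo before isothiocyanato.
The complex ion is anionic, so ruthenium takes the -ate form ruthenate(II).

barium (ethylenediamine)fluorodihydroxoisothiocyanatoruthenate(II)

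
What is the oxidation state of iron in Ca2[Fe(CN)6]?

2 calcium outside the brackets (+2 each) → the complex ion is 4−.
Ligand charges: 6×CN = -6; sum -6.
Fe + (-6) = 4− ⇒ Fe is +2.

+2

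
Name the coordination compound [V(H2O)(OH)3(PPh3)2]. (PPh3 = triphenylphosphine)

aquatrihydroxobis(triphenylphosphine)vanadium(III)

There is no counter-ion, so the complex is neutral overall.
Ligand charges: 2×triphenylphosphine (neutral), 1×aqua (neutral), 3×hydroxo (-1 each); total -3. So V + (-3) = 0, giving V = +3.
Ligands are named alphabetically: aqua before hydroxo before triphenylphosphine.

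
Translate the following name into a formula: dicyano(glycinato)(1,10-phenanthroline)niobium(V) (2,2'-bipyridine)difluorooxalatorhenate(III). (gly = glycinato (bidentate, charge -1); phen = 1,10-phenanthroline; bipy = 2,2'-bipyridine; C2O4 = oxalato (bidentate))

[Nb(CN)2(gly)(phen)][Re(bipy)(C2O4)F2]2

Cation [Nb…]: ligand charges -3, Nb(V) ⇒ ion charge 2+.
Anion [Re…]: ligand charges -4, Re(III) ⇒ ion charge 1−.
One 2+ cation requires 2 of the 1− anion.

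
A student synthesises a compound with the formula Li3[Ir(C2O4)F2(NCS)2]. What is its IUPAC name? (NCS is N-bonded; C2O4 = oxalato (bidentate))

The 3 lithium counter-ions carry a total charge of +3, so each complex ion is 3−.
Ligand charges: 2×fluoro (-1 each), 2×isothiocyanato (-1 each), 1×oxalato (-2 each); total -6. So Ir + (-6) = 3−, giving Ir = +3.
The complex ion is anionic, so iridium takes the -ate form iridate(III).

lithium difluorodiisothiocyanatooxalatoiridate(III)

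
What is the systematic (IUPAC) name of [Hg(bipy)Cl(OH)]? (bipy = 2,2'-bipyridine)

(2,2'-bipyridine)chlorohydroxomercury(II)

There is no counter-ion, so the complex is neutral overall.
Ligand charges: 1×hydroxo (-1 each), 1×2,2'-bipyridine (neutral), 1×chloro (-1 each); total -2. So Hg + (-2) = 0, giving Hg = +2.
Ligands are named alphabetically: bipyridine before chloro before hydroxo.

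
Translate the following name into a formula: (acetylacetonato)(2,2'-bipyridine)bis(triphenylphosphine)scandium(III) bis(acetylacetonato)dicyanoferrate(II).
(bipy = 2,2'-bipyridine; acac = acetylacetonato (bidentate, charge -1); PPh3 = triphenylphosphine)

[Sc(acac)(bipy)(PPh3)2][Fe(acac)2(CN)2]

Cation [Sc…]: ligand charges -1, Sc(III) ⇒ ion charge 2+.
Anion [Fe…]: ligand charges -4, Fe(II) ⇒ ion charge 2−.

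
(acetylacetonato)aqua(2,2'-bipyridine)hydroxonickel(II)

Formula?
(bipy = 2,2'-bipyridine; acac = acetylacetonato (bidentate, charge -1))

[Ni(acac)(bipy)(H2O)(OH)]

Ligands: 1 2,2'-bipyridine (bipy, neutral), 1 aqua (H2O, neutral), 1 hydroxo (OH, -1), 1 acetylacetonato (acac, -1). Ligand charge sum = -2.
With Ni in oxidation state +2, the complex ion is [Ni...].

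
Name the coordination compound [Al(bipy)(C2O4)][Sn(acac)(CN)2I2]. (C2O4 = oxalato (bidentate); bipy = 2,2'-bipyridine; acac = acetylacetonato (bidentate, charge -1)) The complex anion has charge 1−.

Both ions are complex: the cation is named first with the plain metal name, the anion second with the -ate form; each ion's ligands are alphabetised independently.
The complex anion is given as 1−; its ligand charges sum to -5, so Sn = +4.
A 1:1 salt means the cation carries the equal and opposite charge, 1+.
Cation: ligand charges sum to -2; for the ion to be 1+, Al = +3.

(2,2'-bipyridine)oxalatoaluminium(III) (acetylacetonato)dicyanodiiodostannate(IV)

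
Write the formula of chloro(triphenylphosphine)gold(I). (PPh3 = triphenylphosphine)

Ligands: 1 chloro (Cl, -1), 1 triphenylphosphine (PPh3, neutral). Ligand charge sum = -1.
With Au in oxidation state +1, the complex ion is [Au...].

[AuCl(PPh3)]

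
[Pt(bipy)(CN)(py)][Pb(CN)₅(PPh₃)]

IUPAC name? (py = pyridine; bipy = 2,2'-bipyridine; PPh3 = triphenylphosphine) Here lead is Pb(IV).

(2,2'-bipyridine)cyano(pyridine)platinum(II) pentacyano(triphenylphosphine)plumbate(IV)

Both ions are complex: the cation is named first with the plain metal name, the anion second with the -ate form; each ion's ligands are alphabetised independently.
Pb is given as +4; the anion's ligand charges sum to -5, so the complex anion is 1−.
A 1:1 salt means the cation carries the equal and opposite charge, 1+.
Cation: ligand charges sum to -1; for the ion to be 1+, Pt = +2.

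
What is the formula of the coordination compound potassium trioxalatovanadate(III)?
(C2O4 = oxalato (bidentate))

K3[V(C2O4)3]

Ligands: 3 oxalato (C2O4, -2). Ligand charge sum = -6.
Charge balance with potassium (+1) requires 1 complex ion per 3 potassium.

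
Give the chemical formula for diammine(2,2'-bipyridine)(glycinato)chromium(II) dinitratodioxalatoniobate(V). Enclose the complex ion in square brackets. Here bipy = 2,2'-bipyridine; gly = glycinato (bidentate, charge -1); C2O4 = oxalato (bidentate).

[Cr(bipy)(gly)(NH3)2][Nb(C2O4)2(NO3)2]

Cation [Cr…]: ligand charges -1, Cr(II) ⇒ ion charge 1+.
Anion [Nb…]: ligand charges -6, Nb(V) ⇒ ion charge 1−.
One 1+ cation balances one 1− anion.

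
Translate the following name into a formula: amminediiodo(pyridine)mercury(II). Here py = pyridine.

[HgI2(NH3)(py)]

Ligands: 2 iodo (I, -1), 1 pyridine (py, neutral), 1 ammine (NH3, neutral). Ligand charge sum = -2.
With Hg in oxidation state +2, the complex ion is [Hg...].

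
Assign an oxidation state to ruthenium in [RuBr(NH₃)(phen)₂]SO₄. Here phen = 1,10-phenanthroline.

+3

1 sulfate outside the brackets (-2 each) → the complex ion is 2+.
Ligand charges: 1×Br = -1; 2×phen neutral; 1×NH3 neutral; sum -1.
Ru + (-1) = 2+ ⇒ Ru is +3.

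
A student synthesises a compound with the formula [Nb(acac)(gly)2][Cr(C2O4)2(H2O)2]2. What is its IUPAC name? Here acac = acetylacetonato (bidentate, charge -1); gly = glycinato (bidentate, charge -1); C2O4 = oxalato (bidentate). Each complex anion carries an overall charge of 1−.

(acetylacetonato)bis(glycinato)niobium(V) diaquadioxalatochromate(III)

Both ions are complex: the cation is named first with the plain metal name, the anion second with the -ate form; each ion's ligands are alphabetised independently.
The complex anion is given as 1−; its ligand charges sum to -4, so Cr = +3.
With 2 anions per cation, the cation must be 2×1 = 2+.
Cation: ligand charges sum to -3; for the ion to be 2+, Nb = +5.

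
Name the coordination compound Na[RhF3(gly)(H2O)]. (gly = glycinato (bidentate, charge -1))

sodium aquatrifluoro(glycinato)rhodate(III)

The 1 sodium counter-ion carries a total charge of +1, so each complex ion is 1−.
Ligand charges: 3×fluoro (-1 each), 1×aqua (neutral), 1×glycinato (-1 each); total -4. So Rh + (-4) = 1−, giving Rh = +3.
Ligands are named alphabetically: aqua before fluoro before glycinato.
The complex ion is anionic, so rhodium takes the -ate form rhodate(III).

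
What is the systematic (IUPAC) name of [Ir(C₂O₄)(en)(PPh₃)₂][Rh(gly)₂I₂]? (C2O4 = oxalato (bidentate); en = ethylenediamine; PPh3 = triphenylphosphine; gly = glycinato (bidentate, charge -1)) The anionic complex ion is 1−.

The complex anion is given as 1−; its ligand charges sum to -4, so Rh = +3.
A 1:1 salt means the cation carries the equal and opposite charge, 1+.
Cation: ligand charges sum to -2; for the ion to be 1+, Ir = +3.

(ethylenediamine)oxalatobis(triphenylphosphine)iridium(III) bis(glycinato)diiodorhodate(III)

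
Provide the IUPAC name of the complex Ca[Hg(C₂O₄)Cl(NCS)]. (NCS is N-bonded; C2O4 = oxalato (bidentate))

calcium chloroisothiocyanatooxalatomercurate(II)

The 1 calcium counter-ion carries a total charge of +2, so each complex ion is 2−.
Ligand charges: 1×isothiocyanato (-1 each), 1×chloro (-1 each), 1×oxalato (-2 each); total -4. So Hg + (-4) = 2−, giving Hg = +2.
Ligands are named alphabetically: chloro before isothiocyanato before oxalato.
The complex ion is anionic, so mercury takes the -ate form mercurate(II).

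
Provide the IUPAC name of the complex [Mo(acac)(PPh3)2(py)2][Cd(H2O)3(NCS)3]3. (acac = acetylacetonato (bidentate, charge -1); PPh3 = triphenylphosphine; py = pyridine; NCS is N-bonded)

Cadmium is always +2 in its complexes; the anion's ligand charges sum to -3, so the complex anion is 1−.
With 3 anions per cation, the cation must be 3×1 = 3+.
Cation: ligand charges sum to -1; for the ion to be 3+, Mo = +4.

(acetylacetonato)bis(pyridine)bis(triphenylphosphine)molybdenum(IV) triaquatriisothiocyanatocadmate(II)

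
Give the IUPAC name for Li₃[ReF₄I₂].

The 3 lithium counter-ions carry a total charge of +3, so each complex ion is 3−.
Ligand charges: 4×fluoro (-1 each), 2×iodo (-1 each); total -6. So Re + (-6) = 3−, giving Re = +3.
The complex ion is anionic, so rhenium takes the -ate form rhenate(III).

lithium tetrafluorodiiodorhenate(III)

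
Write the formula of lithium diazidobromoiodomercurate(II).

Ligands: 1 iodo (I, -1), 2 azido (N3, -1), 1 bromo (Br, -1). Ligand charge sum = -4.
With Hg in oxidation state +2, the complex ion is [Hg...]^2−.
Charge balance with lithium (+1) requires 1 complex ion per 2 lithium.

Li2[HgBrI(N3)2]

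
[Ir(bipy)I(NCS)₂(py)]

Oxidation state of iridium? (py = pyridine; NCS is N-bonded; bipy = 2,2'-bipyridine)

+3

No counter-ion: the bracketed complex is neutral.
Ligand charges: 1×py neutral; 2×NCS = -2; 1×bipy neutral; 1×I = -1; sum -3.
Ir + (-3) = 0 ⇒ Ir is +3.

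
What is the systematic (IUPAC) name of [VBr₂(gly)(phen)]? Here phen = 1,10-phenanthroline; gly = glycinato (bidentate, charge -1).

There is no counter-ion, so the complex is neutral overall.
Ligand charges: 1×1,10-phenanthroline (neutral), 2×bromo (-1 each), 1×glycinato (-1 each); total -3. So V + (-3) = 0, giving V = +3.
Ligands are named alphabetically: bromo before glycinato before phenanthroline.

dibromo(glycinato)(1,10-phenanthroline)vanadium(III)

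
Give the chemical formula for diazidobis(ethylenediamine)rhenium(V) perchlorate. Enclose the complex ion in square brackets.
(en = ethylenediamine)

Ligands: 2 azido (N3, -1), 2 ethylenediamine (en, neutral). Ligand charge sum = -2.
Charge balance with perchlorate (-1) requires 1 complex ion per 3 perchlorate.

[Re(en)2(N3)2](ClO4)3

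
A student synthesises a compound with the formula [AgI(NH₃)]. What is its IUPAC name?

ammineiodosilver(I)

There is no counter-ion, so the complex is neutral overall.
Ligand charges: 1×ammine (neutral), 1×iodo (-1 each); total -1. So Ag + (-1) = 0, giving Ag = +1.
Ligands are named alphabetically: ammine before iodo.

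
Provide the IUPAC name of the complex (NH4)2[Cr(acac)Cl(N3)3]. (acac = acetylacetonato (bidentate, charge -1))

The 2 ammonium counter-ions carry a total charge of +2, so each complex ion is 2−.
Ligand charges: 1×chloro (-1 each), 1×acetylacetonato (-1 each), 3×azido (-1 each); total -5. So Cr + (-5) = 2−, giving Cr = +3.
Ligands are named alphabetically: acetylacetonato before azido before chloro.
The complex ion is anionic, so chromium takes the -ate form chromate(III).

ammonium (acetylacetonato)triazidochlorochromate(III)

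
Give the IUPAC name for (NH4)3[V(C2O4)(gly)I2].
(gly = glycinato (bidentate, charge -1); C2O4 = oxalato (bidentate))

ammonium (glycinato)diiodooxalatovanadate(II)

The 3 ammonium counter-ions carry a total charge of +3, so each complex ion is 3−.
Ligand charges: 2×iodo (-1 each), 1×glycinato (-1 each), 1×oxalato (-2 each); total -5. So V + (-5) = 3−, giving V = +2.
Ligands are named alphabetically: glycinato before iodo before oxalato.
The complex ion is anionic, so vanadium takes the -ate form vanadate(II).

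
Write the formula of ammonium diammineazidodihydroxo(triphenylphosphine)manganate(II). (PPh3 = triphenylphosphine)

NH4[Mn(N3)(NH3)2(OH)2(PPh3)]

Ligands: 2 hydroxo (OH, -1), 1 azido (N3, -1), 2 ammine (NH3, neutral), 1 triphenylphosphine (PPh3, neutral). Ligand charge sum = -3.
Charge balance with ammonium (+1) requires 1 complex ion per 1 ammonium.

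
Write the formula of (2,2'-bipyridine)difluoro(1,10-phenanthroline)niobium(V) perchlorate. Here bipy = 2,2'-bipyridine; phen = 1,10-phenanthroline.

Ligands: 1 2,2'-bipyridine (bipy, neutral), 1 1,10-phenanthroline (phen, neutral), 2 fluoro (F, -1). Ligand charge sum = -2.
Charge balance with perchlorate (-1) requires 1 complex ion per 3 perchlorate.

[Nb(bipy)F2(phen)](ClO4)3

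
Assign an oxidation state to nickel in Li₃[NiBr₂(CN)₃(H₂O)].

3 lithium outside the brackets (+1 each) → the complex ion is 3−.
Ligand charges: 3×CN = -3; 2×Br = -2; 1×H2O neutral; sum -5.
Ni + (-5) = 3− ⇒ Ni is +2.

+2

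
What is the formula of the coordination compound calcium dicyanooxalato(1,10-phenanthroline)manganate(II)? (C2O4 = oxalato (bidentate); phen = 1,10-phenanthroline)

Ca[Mn(C2O4)(CN)2(phen)]

Ligands: 1 oxalato (C2O4, -2), 1 1,10-phenanthroline (phen, neutral), 2 cyano (CN, -1). Ligand charge sum = -4.
With Mn in oxidation state +2, the complex ion is [Mn...]^2−.
Charge balance with calcium (+2) requires 1 complex ion per 1 calcium.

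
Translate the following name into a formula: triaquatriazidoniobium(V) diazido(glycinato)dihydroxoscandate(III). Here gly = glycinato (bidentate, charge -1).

[Nb(H2O)3(N3)3][Sc(gly)(N3)2(OH)2]

Cation [Nb…]: ligand charges -3, Nb(V) ⇒ ion charge 2+.
Anion [Sc…]: ligand charges -5, Sc(III) ⇒ ion charge 2−.
One 2+ cation balances one 2− anion.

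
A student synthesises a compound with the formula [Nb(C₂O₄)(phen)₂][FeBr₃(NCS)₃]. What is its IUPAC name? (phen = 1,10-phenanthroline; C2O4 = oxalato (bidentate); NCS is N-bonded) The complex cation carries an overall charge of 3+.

oxalatobis(1,10-phenanthroline)niobium(V) tribromotriisothiocyanatoferrate(III)

The complex cation is given as 3+; its ligand charges sum to -2, so Nb = +5.
A 1:1 salt means the anion carries the equal and opposite charge, 3−.
Anion: ligand charges sum to -6; for the ion to be 3−, Fe = +3.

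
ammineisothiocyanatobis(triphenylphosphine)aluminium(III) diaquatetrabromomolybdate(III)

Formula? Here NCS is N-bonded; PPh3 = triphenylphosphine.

Cation [Al…]: ligand charges -1, Al(III) ⇒ ion charge 2+.
Anion [Mo…]: ligand charges -4, Mo(III) ⇒ ion charge 1−.
One 2+ cation requires 2 of the 1− anion.

[Al(NCS)(NH3)(PPh3)2][MoBr4(H2O)2]2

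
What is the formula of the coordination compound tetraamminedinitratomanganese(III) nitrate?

Ligands: 2 nitrato (NO3, -1), 4 ammine (NH3, neutral). Ligand charge sum = -2.
Charge balance with nitrate (-1) requires 1 complex ion per 1 nitrate.

[Mn(NH3)4(NO3)2]NO3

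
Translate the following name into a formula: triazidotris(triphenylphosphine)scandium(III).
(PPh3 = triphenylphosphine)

[Sc(N3)3(PPh3)3]

Ligands: 3 triphenylphosphine (PPh3, neutral), 3 azido (N3, -1). Ligand charge sum = -3.
With Sc in oxidation state +3, the complex ion is [Sc...].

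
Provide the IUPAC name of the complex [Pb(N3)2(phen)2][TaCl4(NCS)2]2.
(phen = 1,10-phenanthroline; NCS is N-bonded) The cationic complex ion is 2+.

diazidobis(1,10-phenanthroline)lead(IV) tetrachlorodiisothiocyanatotantalate(V)

Both ions are complex: the cation is named first with the plain metal name, the anion second with the -ate form; each ion's ligands are alphabetised independently.
The complex cation is given as 2+; its ligand charges sum to -2, so Pb = +4.
With 2 anions per cation, each anion must be 2/2 = 1−.
Anion: ligand charges sum to -6; for the ion to be 1−, Ta = +5.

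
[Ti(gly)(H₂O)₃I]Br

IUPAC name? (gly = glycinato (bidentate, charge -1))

triaqua(glycinato)iodotitanium(III) bromide

The 1 bromide counter-ion carries a total charge of -1, so each complex ion is 1+.
Ligand charges: 1×glycinato (-1 each), 1×iodo (-1 each), 3×aqua (neutral); total -2. So Ti + (-2) = 1+, giving Ti = +3.
Ligands are named alphabetically: aqua before glycinato before iodo.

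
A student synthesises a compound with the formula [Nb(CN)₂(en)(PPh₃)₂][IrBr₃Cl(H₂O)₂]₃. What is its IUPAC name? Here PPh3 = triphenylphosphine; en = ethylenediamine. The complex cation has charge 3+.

dicyano(ethylenediamine)bis(triphenylphosphine)niobium(V) diaquatribromochloroiridate(III)

Both ions are complex: the cation is named first with the plain metal name, the anion second with the -ate form; each ion's ligands are alphabetised independently.
The complex cation is given as 3+; its ligand charges sum to -2, so Nb = +5.
With 3 anions per cation, each anion must be 3/3 = 1−.
Anion: ligand charges sum to -4; for the ion to be 1−, Ir = +3.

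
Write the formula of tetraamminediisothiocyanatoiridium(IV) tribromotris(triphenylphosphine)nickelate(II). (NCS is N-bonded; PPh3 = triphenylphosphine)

[Ir(NCS)2(NH3)4][NiBr3(PPh3)3]2

Cation [Ir…]: ligand charges -2, Ir(IV) ⇒ ion charge 2+.
Anion [Ni…]: ligand charges -3, Ni(II) ⇒ ion charge 1−.
One 2+ cation requires 2 of the 1− anion.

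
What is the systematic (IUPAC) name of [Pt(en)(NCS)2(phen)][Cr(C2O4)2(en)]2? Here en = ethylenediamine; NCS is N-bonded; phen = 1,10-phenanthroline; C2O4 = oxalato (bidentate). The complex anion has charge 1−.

(ethylenediamine)diisothiocyanato(1,10-phenanthroline)platinum(IV) (ethylenediamine)dioxalatochromate(III)

Both ions are complex: the cation is named first with the plain metal name, the anion second with the -ate form; each ion's ligands are alphabetised independently.
The complex anion is given as 1−; its ligand charges sum to -4, so Cr = +3.
With 2 anions per cation, the cation must be 2×1 = 2+.
Cation: ligand charges sum to -2; for the ion to be 2+, Pt = +4.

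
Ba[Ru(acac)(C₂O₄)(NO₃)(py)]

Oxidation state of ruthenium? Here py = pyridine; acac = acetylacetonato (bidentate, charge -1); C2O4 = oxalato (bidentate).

1 barium outside the brackets (+2 each) → the complex ion is 2−.
Ligand charges: 1×py neutral; 1×acac = -1; 1×C2O4 = -2; 1×NO3 = -1; sum -4.
Ru + (-4) = 2− ⇒ Ru is +2.

+2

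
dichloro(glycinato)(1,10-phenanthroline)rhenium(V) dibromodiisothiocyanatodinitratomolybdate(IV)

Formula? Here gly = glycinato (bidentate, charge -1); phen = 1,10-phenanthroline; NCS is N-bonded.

Cation [Re…]: ligand charges -3, Re(V) ⇒ ion charge 2+.
Anion [Mo…]: ligand charges -6, Mo(IV) ⇒ ion charge 2−.
One 2+ cation balances one 2− anion.

[ReCl2(gly)(phen)][MoBr2(NCS)2(NO3)2]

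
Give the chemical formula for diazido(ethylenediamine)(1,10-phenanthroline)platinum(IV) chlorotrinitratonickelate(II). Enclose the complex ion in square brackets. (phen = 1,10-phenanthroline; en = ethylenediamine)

Cation [Pt…]: ligand charges -2, Pt(IV) ⇒ ion charge 2+.
Anion [Ni…]: ligand charges -4, Ni(II) ⇒ ion charge 2−.
One 2+ cation balances one 2− anion.

[Pt(en)(N3)2(phen)][NiCl(NO3)3]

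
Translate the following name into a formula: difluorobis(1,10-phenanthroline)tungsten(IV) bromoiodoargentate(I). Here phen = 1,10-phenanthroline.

Cation [W…]: ligand charges -2, W(IV) ⇒ ion charge 2+.
Anion [Ag…]: ligand charges -2, Ag(I) ⇒ ion charge 1−.
One 2+ cation requires 2 of the 1− anion.

[WF2(phen)2][AgBrI]2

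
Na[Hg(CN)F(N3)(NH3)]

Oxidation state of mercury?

1 sodium outside the brackets (+1 each) → the complex ion is 1−.
Ligand charges: 1×CN = -1; 1×N3 = -1; 1×F = -1; 1×NH3 neutral; sum -3.
Hg + (-3) = 1− ⇒ Hg is +2.

+2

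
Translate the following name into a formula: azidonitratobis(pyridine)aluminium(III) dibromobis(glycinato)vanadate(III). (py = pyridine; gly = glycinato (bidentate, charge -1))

[Al(N3)(NO3)(py)2][VBr2(gly)2]

Cation [Al…]: ligand charges -2, Al(III) ⇒ ion charge 1+.
Anion [V…]: ligand charges -4, V(III) ⇒ ion charge 1−.
One 1+ cation balances one 1− anion.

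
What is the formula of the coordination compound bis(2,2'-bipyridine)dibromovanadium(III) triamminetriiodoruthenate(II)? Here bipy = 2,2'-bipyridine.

[V(bipy)2Br2][RuI3(NH3)3]

Cation [V…]: ligand charges -2, V(III) ⇒ ion charge 1+.
Anion [Ru…]: ligand charges -3, Ru(II) ⇒ ion charge 1−.
One 1+ cation balances one 1− anion.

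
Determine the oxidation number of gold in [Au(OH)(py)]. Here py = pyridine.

No counter-ion: the bracketed complex is neutral.
Ligand charges: 1×OH = -1; 1×py neutral; sum -1.
Au + (-1) = 0 ⇒ Au is +1.

+1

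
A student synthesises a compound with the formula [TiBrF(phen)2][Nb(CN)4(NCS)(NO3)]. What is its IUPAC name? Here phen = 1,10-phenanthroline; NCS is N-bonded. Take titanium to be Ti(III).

Both ions are complex: the cation is named first with the plain metal name, the anion second with the -ate form; each ion's ligands are alphabetised independently.
Ti is given as +3; the cation's ligand charges sum to -2, so the complex cation is 1+.
A 1:1 salt means the anion carries the equal and opposite charge, 1−.
Anion: ligand charges sum to -6; for the ion to be 1−, Nb = +5.

bromofluorobis(1,10-phenanthroline)titanium(III) tetracyanoisothiocyanatonitratoniobate(V)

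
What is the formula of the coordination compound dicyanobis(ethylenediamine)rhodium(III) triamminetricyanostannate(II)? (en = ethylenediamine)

Cation [Rh…]: ligand charges -2, Rh(III) ⇒ ion charge 1+.
Anion [Sn…]: ligand charges -3, Sn(II) ⇒ ion charge 1−.

[Rh(CN)2(en)2][Sn(CN)3(NH3)3]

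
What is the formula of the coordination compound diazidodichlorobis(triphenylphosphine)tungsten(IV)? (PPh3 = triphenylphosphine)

Ligands: 2 chloro (Cl, -1), 2 azido (N3, -1), 2 triphenylphosphine (PPh3, neutral). Ligand charge sum = -4.
With W in oxidation state +4, the complex ion is [W...].

[WCl2(N3)2(PPh3)2]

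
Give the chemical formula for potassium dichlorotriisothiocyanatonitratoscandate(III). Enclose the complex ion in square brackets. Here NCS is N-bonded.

K3[ScCl2(NCS)3(NO3)]

Ligands: 3 isothiocyanato (NCS, -1), 1 nitrato (NO3, -1), 2 chloro (Cl, -1). Ligand charge sum = -6.
Charge balance with potassium (+1) requires 1 complex ion per 3 potassium.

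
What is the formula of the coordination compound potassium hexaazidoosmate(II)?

Ligands: 6 azido (N3, -1). Ligand charge sum = -6.
Charge balance with potassium (+1) requires 1 complex ion per 4 potassium.

K4[Os(N3)6]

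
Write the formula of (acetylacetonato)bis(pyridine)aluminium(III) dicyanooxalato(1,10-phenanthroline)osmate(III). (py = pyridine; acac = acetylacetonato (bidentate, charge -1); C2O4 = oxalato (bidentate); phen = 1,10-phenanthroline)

Cation [Al…]: ligand charges -1, Al(III) ⇒ ion charge 2+.
Anion [Os…]: ligand charges -4, Os(III) ⇒ ion charge 1−.
One 2+ cation requires 2 of the 1− anion.

[Al(acac)(py)2][Os(C2O4)(CN)2(phen)]2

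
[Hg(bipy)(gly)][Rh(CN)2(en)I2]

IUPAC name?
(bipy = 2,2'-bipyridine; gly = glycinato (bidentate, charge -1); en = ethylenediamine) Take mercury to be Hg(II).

Both ions are complex: the cation is named first with the plain metal name, the anion second with the -ate form; each ion's ligands are alphabetised independently.
Hg is given as +2; the cation's ligand charges sum to -1, so the complex cation is 1+.
A 1:1 salt means the anion carries the equal and opposite charge, 1−.
Anion: ligand charges sum to -4; for the ion to be 1−, Rh = +3.

(2,2'-bipyridine)(glycinato)mercury(II) dicyano(ethylenediamine)diiodorhodate(III)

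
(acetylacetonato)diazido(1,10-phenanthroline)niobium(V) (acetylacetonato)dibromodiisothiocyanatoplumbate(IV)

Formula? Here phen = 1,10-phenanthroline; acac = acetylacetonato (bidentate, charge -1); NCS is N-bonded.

Cation [Nb…]: ligand charges -3, Nb(V) ⇒ ion charge 2+.
Anion [Pb…]: ligand charges -5, Pb(IV) ⇒ ion charge 1−.
One 2+ cation requires 2 of the 1− anion.

[Nb(acac)(N3)2(phen)][Pb(acac)Br2(NCS)2]2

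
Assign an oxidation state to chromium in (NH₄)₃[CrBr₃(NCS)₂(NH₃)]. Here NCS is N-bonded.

+2

3 ammonium outside the brackets (+1 each) → the complex ion is 3−.
Ligand charges: 3×Br = -3; 1×NH3 neutral; 2×NCS = -2; sum -5.
Cr + (-5) = 3− ⇒ Cr is +2.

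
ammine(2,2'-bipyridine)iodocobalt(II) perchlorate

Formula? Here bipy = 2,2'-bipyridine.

[Co(bipy)I(NH3)]ClO4

Ligands: 1 2,2'-bipyridine (bipy, neutral), 1 iodo (I, -1), 1 ammine (NH3, neutral). Ligand charge sum = -1.
With Co in oxidation state +2, the complex ion is [Co...]^1+.
Charge balance with perchlorate (-1) requires 1 complex ion per 1 perchlorate.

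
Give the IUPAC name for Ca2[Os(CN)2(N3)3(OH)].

The 2 calcium counter-ions carry a total charge of +4, so each complex ion is 4−.
Ligand charges: 1×hydroxo (-1 each), 3×azido (-1 each), 2×cyano (-1 each); total -6. So Os + (-6) = 4−, giving Os = +2.
Ligands are named alphabetically: azido before cyano before hydroxo.
The complex ion is anionic, so osmium takes the -ate form osmate(II).

calcium triazidodicyanohydroxoosmate(II)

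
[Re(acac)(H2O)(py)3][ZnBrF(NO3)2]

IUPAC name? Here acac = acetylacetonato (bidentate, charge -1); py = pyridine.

Both ions are complex: the cation is named first with the plain metal name, the anion second with the -ate form; each ion's ligands are alphabetised independently.
Zinc is always +2 in its complexes; the anion's ligand charges sum to -4, so the complex anion is 2−.
A 1:1 salt means the cation carries the equal and opposite charge, 2+.
Cation: ligand charges sum to -1; for the ion to be 2+, Re = +3.

(acetylacetonato)aquatris(pyridine)rhenium(III) bromofluorodinitratozincate(II)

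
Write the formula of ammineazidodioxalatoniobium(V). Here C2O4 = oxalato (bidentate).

[Nb(C2O4)2(N3)(NH3)]

Ligands: 1 azido (N3, -1), 1 ammine (NH3, neutral), 2 oxalato (C2O4, -2). Ligand charge sum = -5.
With Nb in oxidation state +5, the complex ion is [Nb...].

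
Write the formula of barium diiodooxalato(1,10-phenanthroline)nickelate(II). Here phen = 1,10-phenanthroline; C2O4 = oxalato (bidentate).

Ba[Ni(C2O4)I2(phen)]

Ligands: 2 iodo (I, -1), 1 1,10-phenanthroline (phen, neutral), 1 oxalato (C2O4, -2). Ligand charge sum = -4.
With Ni in oxidation state +2, the complex ion is [Ni...]^2−.
Charge balance with barium (+2) requires 1 complex ion per 1 barium.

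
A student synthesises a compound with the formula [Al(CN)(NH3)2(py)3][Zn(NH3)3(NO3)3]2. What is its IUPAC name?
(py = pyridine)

Both ions are complex: the cation is named first with the plain metal name, the anion second with the -ate form; each ion's ligands are alphabetised independently.
Aluminium is always +3 in its complexes; the cation's ligand charges sum to -1, so the complex cation is 2+.
With 2 anions per cation, each anion must be 2/2 = 1−.
Anion: ligand charges sum to -3; for the ion to be 1−, Zn = +2.

diamminecyanotris(pyridine)aluminium(III) triamminetrinitratozincate(II)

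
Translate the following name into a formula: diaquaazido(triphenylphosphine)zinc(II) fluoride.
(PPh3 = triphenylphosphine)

Ligands: 2 aqua (H2O, neutral), 1 triphenylphosphine (PPh3, neutral), 1 azido (N3, -1). Ligand charge sum = -1.
With Zn in oxidation state +2, the complex ion is [Zn...]^1+.
Charge balance with fluoride (-1) requires 1 complex ion per 1 fluoride.

[Zn(H2O)2(N3)(PPh3)]F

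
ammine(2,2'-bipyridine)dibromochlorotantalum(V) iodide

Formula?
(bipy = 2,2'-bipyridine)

[Ta(bipy)Br2Cl(NH3)]I2

Ligands: 1 ammine (NH3, neutral), 1 chloro (Cl, -1), 2 bromo (Br, -1), 1 2,2'-bipyridine (bipy, neutral). Ligand charge sum = -3.
Charge balance with iodide (-1) requires 1 complex ion per 2 iodide.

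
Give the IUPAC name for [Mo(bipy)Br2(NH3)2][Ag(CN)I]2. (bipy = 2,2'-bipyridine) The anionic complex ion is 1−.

diammine(2,2'-bipyridine)dibromomolybdenum(IV) cyanoiodoargentate(I)

Both ions are complex: the cation is named first with the plain metal name, the anion second with the -ate form; each ion's ligands are alphabetised independently.
The complex anion is given as 1−; its ligand charges sum to -2, so Ag = +1.
With 2 anions per cation, the cation must be 2×1 = 2+.
Cation: ligand charges sum to -2; for the ion to be 2+, Mo = +4.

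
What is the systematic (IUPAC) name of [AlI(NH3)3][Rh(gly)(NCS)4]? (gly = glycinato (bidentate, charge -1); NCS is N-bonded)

Both ions are complex: the cation is named first with the plain metal name, the anion second with the -ate form; each ion's ligands are alphabetised independently.
Aluminium is always +3 in its complexes; the cation's ligand charges sum to -1, so the complex cation is 2+.
A 1:1 salt means the anion carries the equal and opposite charge, 2−.
Anion: ligand charges sum to -5; for the ion to be 2−, Rh = +3.

triammineiodoaluminium(III) (glycinato)tetraisothiocyanatorhodate(III)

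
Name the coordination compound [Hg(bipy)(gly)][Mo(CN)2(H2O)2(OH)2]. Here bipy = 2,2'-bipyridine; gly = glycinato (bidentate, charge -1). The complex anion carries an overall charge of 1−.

(2,2'-bipyridine)(glycinato)mercury(II) diaquadicyanodihydroxomolybdate(III)

Both ions are complex: the cation is named first with the plain metal name, the anion second with the -ate form; each ion's ligands are alphabetised independently.
The complex anion is given as 1−; its ligand charges sum to -4, so Mo = +3.
A 1:1 salt means the cation carries the equal and opposite charge, 1+.
Cation: ligand charges sum to -1; for the ion to be 1+, Hg = +2.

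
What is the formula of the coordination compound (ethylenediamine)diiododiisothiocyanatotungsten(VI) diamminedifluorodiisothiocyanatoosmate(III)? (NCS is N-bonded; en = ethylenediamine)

Cation [W…]: ligand charges -4, W(VI) ⇒ ion charge 2+.
Anion [Os…]: ligand charges -4, Os(III) ⇒ ion charge 1−.
One 2+ cation requires 2 of the 1− anion.

[W(en)I2(NCS)2][OsF2(NCS)2(NH3)2]2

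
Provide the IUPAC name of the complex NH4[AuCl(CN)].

ammonium chlorocyanoaurate(I)

The 1 ammonium counter-ion carries a total charge of +1, so each complex ion is 1−.
Ligand charges: 1×cyano (-1 each), 1×chloro (-1 each); total -2. So Au + (-2) = 1−, giving Au = +1.
Ligands are named alphabetically: chloro before cyano.
The complex ion is anionic, so gold takes the -ate form aurate(I).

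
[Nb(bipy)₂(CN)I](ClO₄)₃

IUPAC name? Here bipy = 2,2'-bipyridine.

bis(2,2'-bipyridine)cyanoiodoniobium(V) perchlorate

The 3 perchlorate counter-ions carry a total charge of -3, so each complex ion is 3+.
Ligand charges: 1×iodo (-1 each), 2×2,2'-bipyridine (neutral), 1×cyano (-1 each); total -2. So Nb + (-2) = 3+, giving Nb = +5.
Ligands are named alphabetically: bipyridine before cyano before iodo.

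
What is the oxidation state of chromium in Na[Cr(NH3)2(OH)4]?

+3

1 sodium outside the brackets (+1 each) → the complex ion is 1−.
Ligand charges: 4×OH = -4; 2×NH3 neutral; sum -4.
Cr + (-4) = 1− ⇒ Cr is +3.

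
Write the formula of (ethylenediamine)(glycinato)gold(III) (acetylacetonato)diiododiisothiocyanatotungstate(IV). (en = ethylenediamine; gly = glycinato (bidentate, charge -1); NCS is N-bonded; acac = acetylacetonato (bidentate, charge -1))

Cation [Au…]: ligand charges -1, Au(III) ⇒ ion charge 2+.
Anion [W…]: ligand charges -5, W(IV) ⇒ ion charge 1−.
One 2+ cation requires 2 of the 1− anion.

[Au(en)(gly)][W(acac)I2(NCS)2]2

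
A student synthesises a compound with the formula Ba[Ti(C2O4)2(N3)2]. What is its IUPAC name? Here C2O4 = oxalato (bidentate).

barium diazidodioxalatotitanate(IV)

The 1 barium counter-ion carries a total charge of +2, so each complex ion is 2−.
Ligand charges: 2×azido (-1 each), 2×oxalato (-2 each); total -6. So Ti + (-6) = 2−, giving Ti = +4.
Ligands are named alphabetically: azido before oxalato.
The complex ion is anionic, so titanium takes the -ate form titanate(IV).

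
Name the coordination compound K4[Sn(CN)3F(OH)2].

The 4 potassium counter-ions carry a total charge of +4, so each complex ion is 4−.
Ligand charges: 1×fluoro (-1 each), 3×cyano (-1 each), 2×hydroxo (-1 each); total -6. So Sn + (-6) = 4−, giving Sn = +2.
The complex ion is anionic, so tin takes the -ate form stannate(II).

potassium tricyanofluorodihydroxostannate(II)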